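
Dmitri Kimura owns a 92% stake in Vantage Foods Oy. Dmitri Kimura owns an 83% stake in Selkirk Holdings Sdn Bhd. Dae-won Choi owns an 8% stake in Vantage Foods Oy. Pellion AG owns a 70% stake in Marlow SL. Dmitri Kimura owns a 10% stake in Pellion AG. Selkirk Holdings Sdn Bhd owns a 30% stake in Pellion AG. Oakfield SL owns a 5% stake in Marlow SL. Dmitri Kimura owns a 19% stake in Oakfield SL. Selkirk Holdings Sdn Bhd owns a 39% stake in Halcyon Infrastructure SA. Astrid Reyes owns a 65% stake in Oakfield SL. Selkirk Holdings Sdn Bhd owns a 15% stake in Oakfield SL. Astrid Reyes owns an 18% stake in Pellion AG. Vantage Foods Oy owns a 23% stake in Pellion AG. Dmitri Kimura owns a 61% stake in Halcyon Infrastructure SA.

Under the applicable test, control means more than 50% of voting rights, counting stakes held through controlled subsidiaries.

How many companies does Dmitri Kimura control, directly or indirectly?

Dmitri holds 83% of Selkirk, so Dmitri controls Selkirk.
Dmitri holds 92% of Vantage, so Dmitri controls Vantage.
Vantage and Selkirk and Dmitri together hold 23% + 30% + 10% = 63% of Pellion, so Dmitri controls Pellion.
Dmitri and Selkirk together hold 61% + 39% = 100% of Halcyon, so Dmitri controls Halcyon.
Pellion holds 70% of Marlow, so Dmitri controls Marlow.
No other company's threshold is met.
Dmitri controls 5 companies.

5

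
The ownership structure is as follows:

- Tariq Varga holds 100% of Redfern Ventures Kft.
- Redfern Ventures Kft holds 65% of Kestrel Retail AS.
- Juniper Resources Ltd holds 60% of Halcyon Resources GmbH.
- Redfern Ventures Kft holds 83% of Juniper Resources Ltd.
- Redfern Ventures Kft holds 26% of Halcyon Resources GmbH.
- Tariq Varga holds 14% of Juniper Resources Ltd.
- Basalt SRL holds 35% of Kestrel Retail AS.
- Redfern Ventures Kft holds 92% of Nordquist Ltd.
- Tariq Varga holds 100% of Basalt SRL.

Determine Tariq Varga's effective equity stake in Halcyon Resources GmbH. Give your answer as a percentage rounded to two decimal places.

Tariq reaches Halcyon along 3 paths.
Via Juniper: 14% × 60% = 8.4%.
Via Redfern → Juniper: 100% × 83% × 60% = 49.8%.
Via Redfern: 100% × 26% = 26%.
Total: 8.4% + 49.8% + 26% = 84.2%.
Rounded: 84.20%.

84.20%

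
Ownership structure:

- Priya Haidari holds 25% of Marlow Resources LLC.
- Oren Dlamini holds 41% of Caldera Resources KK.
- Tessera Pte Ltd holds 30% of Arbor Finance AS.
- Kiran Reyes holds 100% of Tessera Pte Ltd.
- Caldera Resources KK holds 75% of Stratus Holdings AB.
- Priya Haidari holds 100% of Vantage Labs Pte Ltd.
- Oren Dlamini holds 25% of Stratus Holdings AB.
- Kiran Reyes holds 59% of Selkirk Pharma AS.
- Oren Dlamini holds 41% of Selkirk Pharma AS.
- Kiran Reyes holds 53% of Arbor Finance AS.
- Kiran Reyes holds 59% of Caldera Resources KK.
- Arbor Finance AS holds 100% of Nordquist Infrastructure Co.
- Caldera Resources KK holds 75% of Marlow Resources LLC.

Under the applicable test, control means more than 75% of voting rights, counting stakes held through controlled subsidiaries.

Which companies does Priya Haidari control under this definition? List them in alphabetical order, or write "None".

Priya holds 100% of Vantage, so Priya controls Vantage.
No other company's threshold is met.

Vantage Labs Pte Ltd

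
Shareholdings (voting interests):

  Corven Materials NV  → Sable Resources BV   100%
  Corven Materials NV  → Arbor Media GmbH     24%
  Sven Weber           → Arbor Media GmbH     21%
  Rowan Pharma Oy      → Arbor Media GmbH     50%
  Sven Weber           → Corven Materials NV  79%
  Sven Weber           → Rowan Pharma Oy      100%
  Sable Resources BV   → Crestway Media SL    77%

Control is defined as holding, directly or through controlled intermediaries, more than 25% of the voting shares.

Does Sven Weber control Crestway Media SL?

Yes

Sven holds 79% of Corven, so Sven controls Corven.
Corven holds 100% of Sable, so Sven controls Sable.
Sable holds 77% of Crestway, so Sven controls Crestway.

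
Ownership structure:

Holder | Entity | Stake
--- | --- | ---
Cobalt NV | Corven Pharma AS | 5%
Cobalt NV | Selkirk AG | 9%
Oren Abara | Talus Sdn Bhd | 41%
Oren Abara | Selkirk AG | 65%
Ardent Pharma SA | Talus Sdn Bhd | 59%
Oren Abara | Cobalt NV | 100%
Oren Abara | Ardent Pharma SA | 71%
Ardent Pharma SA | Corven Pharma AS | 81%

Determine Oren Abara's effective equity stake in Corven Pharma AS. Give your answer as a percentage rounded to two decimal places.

Oren reaches Corven along 2 paths.
Via Cobalt: 100% × 5% = 5%.
Via Ardent: 71% × 81% = 57.51%.
Total: 5% + 57.51% = 62.51%.

62.51%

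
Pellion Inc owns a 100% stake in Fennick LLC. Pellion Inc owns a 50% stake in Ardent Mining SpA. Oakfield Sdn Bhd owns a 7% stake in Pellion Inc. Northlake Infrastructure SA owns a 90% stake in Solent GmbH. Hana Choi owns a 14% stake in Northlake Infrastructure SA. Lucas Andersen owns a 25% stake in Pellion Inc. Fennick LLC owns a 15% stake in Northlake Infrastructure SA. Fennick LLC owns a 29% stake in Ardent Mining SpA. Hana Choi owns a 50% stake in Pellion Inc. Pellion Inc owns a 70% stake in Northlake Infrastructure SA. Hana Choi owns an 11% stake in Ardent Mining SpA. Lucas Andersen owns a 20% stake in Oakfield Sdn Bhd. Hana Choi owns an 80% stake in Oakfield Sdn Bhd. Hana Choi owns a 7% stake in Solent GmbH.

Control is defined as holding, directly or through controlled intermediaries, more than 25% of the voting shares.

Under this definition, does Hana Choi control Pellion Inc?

Yes

Hana holds 80% of Oakfield, so Hana controls Oakfield.
Oakfield and Hana together hold 7% + 50% = 57% of Pellion, so Hana controls Pellion.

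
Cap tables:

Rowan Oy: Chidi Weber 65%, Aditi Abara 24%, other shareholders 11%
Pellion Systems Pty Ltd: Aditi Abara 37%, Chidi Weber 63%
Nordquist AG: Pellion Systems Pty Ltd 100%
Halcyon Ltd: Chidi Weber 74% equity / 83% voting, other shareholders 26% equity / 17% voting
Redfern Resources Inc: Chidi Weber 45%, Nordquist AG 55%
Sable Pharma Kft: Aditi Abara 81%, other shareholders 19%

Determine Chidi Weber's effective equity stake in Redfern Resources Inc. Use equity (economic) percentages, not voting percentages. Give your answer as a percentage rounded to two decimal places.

Chidi reaches Redfern along 2 paths.
Direct stake: 45% = 45%.
Via Pellion → Nordquist: 63% × 100% × 55% = 34.65%.
Total: 45% + 34.65% = 79.65%.

79.65%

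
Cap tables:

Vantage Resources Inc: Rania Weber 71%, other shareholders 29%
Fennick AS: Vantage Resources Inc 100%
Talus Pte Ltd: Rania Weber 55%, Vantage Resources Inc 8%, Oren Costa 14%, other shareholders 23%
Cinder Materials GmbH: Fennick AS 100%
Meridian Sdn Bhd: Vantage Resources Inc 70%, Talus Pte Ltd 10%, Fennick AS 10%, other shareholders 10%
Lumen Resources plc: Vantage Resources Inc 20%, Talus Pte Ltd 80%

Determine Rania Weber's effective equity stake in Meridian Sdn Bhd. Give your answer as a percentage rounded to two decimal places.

Rania reaches Meridian along 4 paths.
Via Vantage: 71% × 70% = 49.7%.
Via Talus: 55% × 10% = 5.5%.
Via Vantage → Talus: 71% × 8% × 10% = 0.568%.
Via Vantage → Fennick: 71% × 100% × 10% = 7.1%.
Total: 49.7% + 5.5% + 0.568% + 7.1% = 62.868%.
Rounded: 62.87%.

62.87%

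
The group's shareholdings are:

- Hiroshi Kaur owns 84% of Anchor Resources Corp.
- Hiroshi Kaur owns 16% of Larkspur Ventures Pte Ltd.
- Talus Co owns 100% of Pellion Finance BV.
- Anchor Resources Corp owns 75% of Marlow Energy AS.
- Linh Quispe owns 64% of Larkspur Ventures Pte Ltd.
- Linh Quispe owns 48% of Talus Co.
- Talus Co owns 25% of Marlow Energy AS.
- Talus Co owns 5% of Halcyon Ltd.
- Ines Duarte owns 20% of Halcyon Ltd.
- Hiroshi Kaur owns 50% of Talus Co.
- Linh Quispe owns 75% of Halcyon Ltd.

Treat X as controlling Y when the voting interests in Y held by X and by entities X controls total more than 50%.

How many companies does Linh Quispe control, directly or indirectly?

Linh holds 64% of Larkspur, so Linh controls Larkspur.
Linh holds 75% of Halcyon, so Linh controls Halcyon.
No other company's threshold is met.
Linh controls 2 companies.

2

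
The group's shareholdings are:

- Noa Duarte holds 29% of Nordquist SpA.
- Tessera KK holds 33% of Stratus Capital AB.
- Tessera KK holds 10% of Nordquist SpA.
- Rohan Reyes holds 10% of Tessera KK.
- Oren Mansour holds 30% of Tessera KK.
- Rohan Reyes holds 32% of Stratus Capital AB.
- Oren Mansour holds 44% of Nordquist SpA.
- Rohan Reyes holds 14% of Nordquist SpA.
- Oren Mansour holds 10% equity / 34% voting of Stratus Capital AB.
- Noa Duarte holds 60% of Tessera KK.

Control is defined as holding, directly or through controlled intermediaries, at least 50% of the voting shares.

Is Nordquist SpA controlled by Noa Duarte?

No

Noa holds 60% of Tessera, so Noa controls Tessera.
In Nordquist, Noa's side holds only 29% + 10% = 39%, not ≥ 50%.
So Noa does not control Nordquist.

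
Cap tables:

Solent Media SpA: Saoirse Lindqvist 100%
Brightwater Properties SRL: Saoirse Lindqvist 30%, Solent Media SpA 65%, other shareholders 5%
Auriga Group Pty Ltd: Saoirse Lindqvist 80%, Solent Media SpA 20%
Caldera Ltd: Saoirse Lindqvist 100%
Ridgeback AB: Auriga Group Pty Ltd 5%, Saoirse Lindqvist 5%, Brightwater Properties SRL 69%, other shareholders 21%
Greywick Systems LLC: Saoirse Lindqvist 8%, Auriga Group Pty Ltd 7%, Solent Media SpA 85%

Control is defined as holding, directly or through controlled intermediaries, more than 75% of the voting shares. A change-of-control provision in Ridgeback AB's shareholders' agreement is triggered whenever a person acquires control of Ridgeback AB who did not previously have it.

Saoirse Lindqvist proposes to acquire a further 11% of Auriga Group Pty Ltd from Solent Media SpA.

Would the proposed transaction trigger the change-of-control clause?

No

The purchase adds only to Saoirse's holdings (Solent's stake shrinks), so Saoirse is the only person who could newly come to control Ridgeback.
Saoirse holds 100% of Solent, so Saoirse controls Solent.
Saoirse and Solent together hold 80% + 20% = 100% of Auriga, so Saoirse controls Auriga.
Saoirse and Solent together hold 30% + 65% = 95% of Brightwater, so Saoirse controls Brightwater.
Auriga and Saoirse and Brightwater together hold 5% + 5% + 69% = 79% of Ridgeback, so Saoirse controls Ridgeback.
So Saoirse already controls Ridgeback before the transaction.
After the purchase, Saoirse's direct stake in Auriga rises to 80% + 11% = 91%, and Solent's stake falls to 9%.
Saoirse controlled Ridgeback already, so this is not a new person acquiring control; every other person's position is unchanged or reduced.
No new person acquires control, so the clause is not triggered.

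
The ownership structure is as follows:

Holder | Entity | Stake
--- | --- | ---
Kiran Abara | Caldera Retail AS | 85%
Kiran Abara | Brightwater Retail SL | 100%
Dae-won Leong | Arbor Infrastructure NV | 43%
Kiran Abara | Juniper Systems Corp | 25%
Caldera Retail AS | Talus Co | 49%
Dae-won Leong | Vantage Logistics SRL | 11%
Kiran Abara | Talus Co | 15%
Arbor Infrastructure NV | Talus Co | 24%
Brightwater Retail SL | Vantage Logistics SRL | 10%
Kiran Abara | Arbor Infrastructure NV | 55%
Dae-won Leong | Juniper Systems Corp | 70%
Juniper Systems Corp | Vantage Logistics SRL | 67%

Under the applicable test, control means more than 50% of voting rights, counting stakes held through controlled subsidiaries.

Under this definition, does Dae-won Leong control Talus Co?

Dae-won holds 70% of Juniper, so Dae-won controls Juniper.
Juniper and Dae-won together hold 67% + 11% = 78% of Vantage, so Dae-won controls Vantage.
Neither Dae-won nor any entity Dae-won controls holds any voting interest in Talus.
So Dae-won does not control Talus.

No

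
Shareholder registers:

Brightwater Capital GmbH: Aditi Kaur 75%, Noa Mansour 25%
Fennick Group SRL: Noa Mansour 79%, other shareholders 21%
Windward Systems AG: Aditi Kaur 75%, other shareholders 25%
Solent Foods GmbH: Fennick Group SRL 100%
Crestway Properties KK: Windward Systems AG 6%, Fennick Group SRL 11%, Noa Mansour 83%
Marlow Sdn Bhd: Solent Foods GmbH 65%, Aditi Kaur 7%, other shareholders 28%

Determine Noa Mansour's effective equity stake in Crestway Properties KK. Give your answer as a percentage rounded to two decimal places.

91.69%

Noa reaches Crestway along 2 paths.
Via Fennick: 79% × 11% = 8.69%.
Direct stake: 83% = 83%.
Total: 8.69% + 83% = 91.69%.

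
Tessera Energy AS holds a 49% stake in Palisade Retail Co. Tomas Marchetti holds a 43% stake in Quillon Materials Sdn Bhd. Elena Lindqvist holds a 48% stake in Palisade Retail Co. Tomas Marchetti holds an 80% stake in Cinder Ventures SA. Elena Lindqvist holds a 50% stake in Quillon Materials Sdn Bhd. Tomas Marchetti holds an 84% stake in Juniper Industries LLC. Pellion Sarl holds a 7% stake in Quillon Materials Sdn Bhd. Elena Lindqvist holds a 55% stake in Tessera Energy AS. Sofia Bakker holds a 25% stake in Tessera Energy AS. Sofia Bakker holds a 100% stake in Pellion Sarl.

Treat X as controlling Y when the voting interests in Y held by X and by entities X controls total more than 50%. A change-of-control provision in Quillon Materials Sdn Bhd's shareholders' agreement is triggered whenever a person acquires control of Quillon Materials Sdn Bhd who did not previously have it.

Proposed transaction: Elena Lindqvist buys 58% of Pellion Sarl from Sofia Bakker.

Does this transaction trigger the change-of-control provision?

The purchase adds only to Elena's holdings (Sofia's stake shrinks), so Elena is the only person who could newly come to control Quillon.
Elena holds 55% of Tessera, so Elena controls Tessera.
Elena and Tessera together hold 48% + 49% = 97% of Palisade, so Elena controls Palisade.
In Quillon, Elena's side holds only 50%, not > 50%.
So before the transaction, Elena does not control Quillon.
After the purchase, Elena holds 58% of Pellion directly, and Sofia's stake falls to 42%.
Elena holds 58% of Pellion, so Elena controls Pellion.
Pellion and Elena together hold 7% + 50% = 57% of Quillon, so Elena controls Quillon.
Elena did not control Quillon before and does after, so the clause is triggered.

Yes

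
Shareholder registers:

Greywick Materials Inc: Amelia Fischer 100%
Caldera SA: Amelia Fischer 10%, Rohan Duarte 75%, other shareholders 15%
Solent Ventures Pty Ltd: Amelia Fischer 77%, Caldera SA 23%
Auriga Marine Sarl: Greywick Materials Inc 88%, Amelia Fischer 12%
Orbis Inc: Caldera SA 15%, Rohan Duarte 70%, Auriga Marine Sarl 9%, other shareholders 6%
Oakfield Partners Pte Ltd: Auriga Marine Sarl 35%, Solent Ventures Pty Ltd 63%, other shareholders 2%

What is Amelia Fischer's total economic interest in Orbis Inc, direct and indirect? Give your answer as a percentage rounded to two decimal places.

10.50%

Amelia reaches Orbis along 3 paths.
Via Caldera: 10% × 15% = 1.5%.
Via Greywick → Auriga: 100% × 88% × 9% = 7.92%.
Via Auriga: 12% × 9% = 1.08%.
Total: 1.5% + 7.92% + 1.08% = 10.5%.
Rounded: 10.50%.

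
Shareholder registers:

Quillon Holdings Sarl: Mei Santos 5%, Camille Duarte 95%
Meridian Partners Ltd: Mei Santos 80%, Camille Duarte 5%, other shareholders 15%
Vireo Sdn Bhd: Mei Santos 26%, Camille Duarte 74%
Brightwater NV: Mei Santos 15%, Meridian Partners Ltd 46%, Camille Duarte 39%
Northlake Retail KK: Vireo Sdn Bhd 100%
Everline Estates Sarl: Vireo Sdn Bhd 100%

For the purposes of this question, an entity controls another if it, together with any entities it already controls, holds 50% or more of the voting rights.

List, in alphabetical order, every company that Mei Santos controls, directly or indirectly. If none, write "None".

Brightwater NV, Meridian Partners Ltd

Mei holds 80% of Meridian, so Mei controls Meridian.
Mei and Meridian together hold 15% + 46% = 61% of Brightwater, so Mei controls Brightwater.
No other company's threshold is met.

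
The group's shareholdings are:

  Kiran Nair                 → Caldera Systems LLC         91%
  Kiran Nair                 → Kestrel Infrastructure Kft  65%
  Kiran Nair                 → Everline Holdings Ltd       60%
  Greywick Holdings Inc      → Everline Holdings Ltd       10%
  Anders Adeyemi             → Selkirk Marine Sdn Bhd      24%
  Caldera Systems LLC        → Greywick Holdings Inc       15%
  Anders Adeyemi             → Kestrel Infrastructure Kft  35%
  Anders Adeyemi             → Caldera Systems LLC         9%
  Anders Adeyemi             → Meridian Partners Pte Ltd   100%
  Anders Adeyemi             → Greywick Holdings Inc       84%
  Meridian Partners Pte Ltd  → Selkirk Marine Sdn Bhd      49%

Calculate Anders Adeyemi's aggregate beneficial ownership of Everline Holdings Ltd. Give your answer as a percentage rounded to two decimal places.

8.54%

Anders reaches Everline along 2 paths.
Via Greywick: 84% × 10% = 8.4%.
Via Caldera → Greywick: 9% × 15% × 10% = 0.135%.
Total: 8.4% + 0.135% = 8.535%.
Rounded: 8.54%.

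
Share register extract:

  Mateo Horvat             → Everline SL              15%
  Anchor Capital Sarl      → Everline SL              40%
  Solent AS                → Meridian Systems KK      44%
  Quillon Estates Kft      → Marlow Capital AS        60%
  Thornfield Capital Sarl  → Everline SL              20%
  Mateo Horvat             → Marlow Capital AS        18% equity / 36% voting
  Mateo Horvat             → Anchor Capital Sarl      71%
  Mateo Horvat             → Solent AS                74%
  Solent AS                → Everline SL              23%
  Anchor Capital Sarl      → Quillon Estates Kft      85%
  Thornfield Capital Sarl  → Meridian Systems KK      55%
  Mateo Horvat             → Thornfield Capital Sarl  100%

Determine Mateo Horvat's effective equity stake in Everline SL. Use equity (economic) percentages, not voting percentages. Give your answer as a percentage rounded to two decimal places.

80.42%

Mateo reaches Everline along 4 paths.
Via Anchor: 71% × 40% = 28.4%.
Via Solent: 74% × 23% = 17.02%.
Direct stake: 15% = 15%.
Via Thornfield: 100% × 20% = 20%.
Total: 28.4% + 17.02% + 15% + 20% = 80.42%.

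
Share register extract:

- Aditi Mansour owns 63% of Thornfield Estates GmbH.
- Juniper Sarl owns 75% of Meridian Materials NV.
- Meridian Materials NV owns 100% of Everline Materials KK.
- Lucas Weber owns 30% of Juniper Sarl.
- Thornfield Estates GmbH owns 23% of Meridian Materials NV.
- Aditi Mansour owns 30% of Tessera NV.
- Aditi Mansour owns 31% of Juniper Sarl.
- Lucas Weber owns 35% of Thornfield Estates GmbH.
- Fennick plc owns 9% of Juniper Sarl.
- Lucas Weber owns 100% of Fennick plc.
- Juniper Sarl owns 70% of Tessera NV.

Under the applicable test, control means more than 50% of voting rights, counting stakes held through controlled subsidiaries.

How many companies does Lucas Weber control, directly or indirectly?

Lucas holds 100% of Fennick, so Lucas controls Fennick.
No other company's threshold is met.
Lucas controls 1 company.

1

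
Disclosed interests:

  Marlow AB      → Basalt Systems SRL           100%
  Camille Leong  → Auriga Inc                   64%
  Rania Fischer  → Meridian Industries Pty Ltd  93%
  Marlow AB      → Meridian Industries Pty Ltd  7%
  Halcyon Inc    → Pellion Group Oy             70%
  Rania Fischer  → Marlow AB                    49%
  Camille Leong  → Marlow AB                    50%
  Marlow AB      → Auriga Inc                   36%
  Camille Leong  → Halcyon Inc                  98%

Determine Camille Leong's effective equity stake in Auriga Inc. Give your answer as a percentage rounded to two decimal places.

Camille reaches Auriga along 2 paths.
Via Marlow: 50% × 36% = 18%.
Direct stake: 64% = 64%.
Total: 18% + 64% = 82%.
Rounded: 82.00%.

82.00%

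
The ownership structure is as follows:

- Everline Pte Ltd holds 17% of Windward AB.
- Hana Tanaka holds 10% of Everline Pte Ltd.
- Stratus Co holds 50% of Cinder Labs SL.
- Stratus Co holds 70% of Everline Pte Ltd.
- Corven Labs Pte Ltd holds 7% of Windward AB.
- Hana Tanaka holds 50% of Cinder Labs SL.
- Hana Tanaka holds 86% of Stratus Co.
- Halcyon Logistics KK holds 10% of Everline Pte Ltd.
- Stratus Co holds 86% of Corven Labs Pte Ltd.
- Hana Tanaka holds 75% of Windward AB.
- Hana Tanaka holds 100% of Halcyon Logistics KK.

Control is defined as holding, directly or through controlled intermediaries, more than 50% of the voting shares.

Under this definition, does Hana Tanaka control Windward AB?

Hana holds 86% of Stratus, so Hana controls Stratus.
Hana holds 100% of Halcyon, so Hana controls Halcyon.
Stratus and Hana and Halcyon together hold 70% + 10% + 10% = 90% of Everline, so Hana controls Everline.
Stratus holds 86% of Corven, so Hana controls Corven.
Everline and Corven and Hana together hold 17% + 7% + 75% = 99% of Windward, so Hana controls Windward.

Yes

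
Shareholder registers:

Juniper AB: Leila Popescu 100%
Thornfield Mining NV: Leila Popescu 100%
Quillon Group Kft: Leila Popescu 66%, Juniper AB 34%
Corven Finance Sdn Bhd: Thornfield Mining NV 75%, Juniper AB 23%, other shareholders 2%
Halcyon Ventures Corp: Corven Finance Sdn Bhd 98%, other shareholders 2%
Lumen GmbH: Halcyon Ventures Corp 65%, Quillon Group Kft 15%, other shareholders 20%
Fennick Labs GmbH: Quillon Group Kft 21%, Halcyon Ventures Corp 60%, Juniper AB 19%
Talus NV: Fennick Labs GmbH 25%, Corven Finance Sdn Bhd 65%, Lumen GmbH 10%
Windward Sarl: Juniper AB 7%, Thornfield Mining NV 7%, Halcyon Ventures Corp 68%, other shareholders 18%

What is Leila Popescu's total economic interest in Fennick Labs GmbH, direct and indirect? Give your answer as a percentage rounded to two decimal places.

Leila reaches Fennick along 5 paths.
Via Quillon: 66% × 21% = 13.86%.
Via Juniper → Quillon: 100% × 34% × 21% = 7.14%.
Via Thornfield → Corven → Halcyon: 100% × 75% × 98% × 60% = 44.1%.
Via Juniper → Corven → Halcyon: 100% × 23% × 98% × 60% = 13.524%.
Via Juniper: 100% × 19% = 19%.
Total: 13.86% + 7.14% + 44.1% + 13.524% + 19% = 97.624%.
Rounded: 97.62%.

97.62%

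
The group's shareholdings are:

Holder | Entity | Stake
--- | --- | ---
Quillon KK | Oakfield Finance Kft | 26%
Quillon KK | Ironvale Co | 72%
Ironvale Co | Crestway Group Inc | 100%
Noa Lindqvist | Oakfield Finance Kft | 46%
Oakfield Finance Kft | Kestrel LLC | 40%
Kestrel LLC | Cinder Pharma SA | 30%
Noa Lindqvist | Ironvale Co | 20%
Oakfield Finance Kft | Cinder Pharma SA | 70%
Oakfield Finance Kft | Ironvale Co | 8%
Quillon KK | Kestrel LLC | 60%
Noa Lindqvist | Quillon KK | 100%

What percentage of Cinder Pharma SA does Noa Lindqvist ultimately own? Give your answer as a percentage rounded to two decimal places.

77.04%

Noa reaches Cinder along 5 paths.
Via Quillon → Oakfield: 100% × 26% × 70% = 18.2%.
Via Oakfield: 46% × 70% = 32.2%.
Via Quillon → Kestrel: 100% × 60% × 30% = 18%.
Via Quillon → Oakfield → Kestrel: 100% × 26% × 40% × 30% = 3.12%.
Via Oakfield → Kestrel: 46% × 40% × 30% = 5.52%.
Total: 18.2% + 32.2% + 18% + 3.12% + 5.52% = 77.04%.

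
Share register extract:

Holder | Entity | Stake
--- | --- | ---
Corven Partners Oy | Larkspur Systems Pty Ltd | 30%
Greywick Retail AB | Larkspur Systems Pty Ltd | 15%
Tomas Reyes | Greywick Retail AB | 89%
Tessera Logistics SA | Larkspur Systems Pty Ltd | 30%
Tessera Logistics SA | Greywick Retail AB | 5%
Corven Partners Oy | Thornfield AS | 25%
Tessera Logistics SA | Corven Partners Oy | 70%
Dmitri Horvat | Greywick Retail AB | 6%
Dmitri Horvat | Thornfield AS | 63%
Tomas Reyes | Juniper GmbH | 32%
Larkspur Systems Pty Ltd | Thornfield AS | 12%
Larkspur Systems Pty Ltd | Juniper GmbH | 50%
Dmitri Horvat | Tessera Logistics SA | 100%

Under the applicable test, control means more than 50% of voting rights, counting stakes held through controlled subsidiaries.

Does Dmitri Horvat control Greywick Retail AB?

Dmitri holds 100% of Tessera, so Dmitri controls Tessera.
Tessera holds 70% of Corven, so Dmitri controls Corven.
Tessera and Corven together hold 30% + 30% = 60% of Larkspur, so Dmitri controls Larkspur.
Larkspur and Corven and Dmitri together hold 12% + 25% + 63% = 100% of Thornfield, so Dmitri controls Thornfield.
In Greywick, Dmitri's side holds only 5% + 6% = 11%, not > 50%.
So Dmitri does not control Greywick.

No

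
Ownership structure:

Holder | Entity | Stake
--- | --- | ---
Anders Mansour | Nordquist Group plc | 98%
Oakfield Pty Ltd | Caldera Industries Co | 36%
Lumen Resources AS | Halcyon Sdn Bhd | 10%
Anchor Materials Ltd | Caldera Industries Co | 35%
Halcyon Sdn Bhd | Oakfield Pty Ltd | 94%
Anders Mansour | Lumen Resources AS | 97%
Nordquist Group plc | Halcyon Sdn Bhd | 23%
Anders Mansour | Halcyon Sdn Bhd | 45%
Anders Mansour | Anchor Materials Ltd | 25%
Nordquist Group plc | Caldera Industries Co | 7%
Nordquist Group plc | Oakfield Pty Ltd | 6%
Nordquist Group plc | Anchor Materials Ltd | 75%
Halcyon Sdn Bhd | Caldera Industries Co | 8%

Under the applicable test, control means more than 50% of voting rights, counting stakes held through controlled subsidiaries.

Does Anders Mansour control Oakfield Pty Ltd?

Anders holds 98% of Nordquist, so Anders controls Nordquist.
Anders holds 97% of Lumen, so Anders controls Lumen.
Nordquist and Anders and Lumen together hold 23% + 45% + 10% = 78% of Halcyon, so Anders controls Halcyon.
Halcyon and Nordquist together hold 94% + 6% = 100% of Oakfield, so Anders controls Oakfield.

Yes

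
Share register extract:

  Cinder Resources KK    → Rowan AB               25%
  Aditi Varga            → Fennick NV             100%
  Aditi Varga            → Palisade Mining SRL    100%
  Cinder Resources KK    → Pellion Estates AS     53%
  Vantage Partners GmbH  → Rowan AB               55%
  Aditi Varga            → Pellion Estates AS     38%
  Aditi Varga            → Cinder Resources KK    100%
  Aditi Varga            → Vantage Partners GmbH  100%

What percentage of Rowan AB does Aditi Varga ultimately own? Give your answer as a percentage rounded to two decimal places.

80.00%

Aditi reaches Rowan along 2 paths.
Via Vantage: 100% × 55% = 55%.
Via Cinder: 100% × 25% = 25%.
Total: 55% + 25% = 80%.
Rounded: 80.00%.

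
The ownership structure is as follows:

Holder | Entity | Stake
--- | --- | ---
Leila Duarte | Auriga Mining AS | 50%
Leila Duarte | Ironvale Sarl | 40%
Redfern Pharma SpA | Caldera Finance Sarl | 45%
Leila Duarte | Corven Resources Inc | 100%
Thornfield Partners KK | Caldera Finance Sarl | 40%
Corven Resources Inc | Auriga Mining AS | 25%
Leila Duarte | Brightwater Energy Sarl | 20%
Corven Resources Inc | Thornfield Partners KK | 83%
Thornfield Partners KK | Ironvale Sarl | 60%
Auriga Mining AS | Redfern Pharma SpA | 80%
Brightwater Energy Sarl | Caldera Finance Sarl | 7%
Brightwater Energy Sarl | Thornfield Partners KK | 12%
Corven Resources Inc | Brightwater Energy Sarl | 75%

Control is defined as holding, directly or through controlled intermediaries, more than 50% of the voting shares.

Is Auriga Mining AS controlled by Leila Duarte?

Yes

Leila holds 100% of Corven, so Leila controls Corven.
Leila and Corven together hold 50% + 25% = 75% of Auriga, so Leila controls Auriga.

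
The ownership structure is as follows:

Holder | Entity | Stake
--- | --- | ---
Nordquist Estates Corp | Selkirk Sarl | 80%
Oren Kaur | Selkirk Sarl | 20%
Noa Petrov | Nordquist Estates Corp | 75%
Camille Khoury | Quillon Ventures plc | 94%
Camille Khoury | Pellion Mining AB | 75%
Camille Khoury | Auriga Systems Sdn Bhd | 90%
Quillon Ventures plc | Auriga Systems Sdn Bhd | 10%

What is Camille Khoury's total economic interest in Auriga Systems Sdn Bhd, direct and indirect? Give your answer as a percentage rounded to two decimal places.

99.40%

Camille reaches Auriga along 2 paths.
Via Quillon: 94% × 10% = 9.4%.
Direct stake: 90% = 90%.
Total: 9.4% + 90% = 99.4%.
Rounded: 99.40%.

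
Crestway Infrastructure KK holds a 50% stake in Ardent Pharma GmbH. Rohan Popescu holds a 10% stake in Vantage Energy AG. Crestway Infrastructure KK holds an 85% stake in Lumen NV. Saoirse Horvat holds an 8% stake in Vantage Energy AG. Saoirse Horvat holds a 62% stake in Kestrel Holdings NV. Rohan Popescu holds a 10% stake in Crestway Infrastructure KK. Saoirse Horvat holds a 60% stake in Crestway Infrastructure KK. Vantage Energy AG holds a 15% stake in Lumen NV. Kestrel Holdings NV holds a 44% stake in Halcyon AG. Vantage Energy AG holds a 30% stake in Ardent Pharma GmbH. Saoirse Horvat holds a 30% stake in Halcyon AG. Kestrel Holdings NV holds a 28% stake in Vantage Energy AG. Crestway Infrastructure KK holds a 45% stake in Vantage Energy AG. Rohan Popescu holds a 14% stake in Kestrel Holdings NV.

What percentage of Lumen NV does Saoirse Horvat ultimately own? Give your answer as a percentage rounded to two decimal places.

Saoirse reaches Lumen along 4 paths.
Via Crestway → Vantage: 60% × 45% × 15% = 4.05%.
Via Kestrel → Vantage: 62% × 28% × 15% = 2.604%.
Via Vantage: 8% × 15% = 1.2%.
Via Crestway: 60% × 85% = 51%.
Total: 4.05% + 2.604% + 1.2% + 51% = 58.854%.
Rounded: 58.85%.

58.85%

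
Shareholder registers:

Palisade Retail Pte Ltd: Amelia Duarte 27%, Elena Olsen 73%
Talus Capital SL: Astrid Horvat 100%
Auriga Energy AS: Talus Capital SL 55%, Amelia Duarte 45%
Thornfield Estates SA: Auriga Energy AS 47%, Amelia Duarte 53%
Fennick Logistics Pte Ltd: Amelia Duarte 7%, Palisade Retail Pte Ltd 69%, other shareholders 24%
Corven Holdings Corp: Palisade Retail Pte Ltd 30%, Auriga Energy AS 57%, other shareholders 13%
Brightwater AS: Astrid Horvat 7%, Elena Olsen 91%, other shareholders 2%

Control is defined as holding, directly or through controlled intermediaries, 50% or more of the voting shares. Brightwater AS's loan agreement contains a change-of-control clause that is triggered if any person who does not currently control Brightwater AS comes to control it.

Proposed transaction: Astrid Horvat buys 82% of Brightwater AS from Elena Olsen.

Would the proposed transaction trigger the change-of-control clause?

Yes

The purchase adds only to Astrid's holdings (Elena's stake shrinks), so Astrid is the only person who could newly come to control Brightwater.
Astrid holds 100% of Talus, so Astrid controls Talus.
Talus holds 55% of Auriga, so Astrid controls Auriga.
Auriga holds 57% of Corven, so Astrid controls Corven.
In Brightwater, Astrid's side holds only 7%, not ≥ 50%.
So before the transaction, Astrid does not control Brightwater.
After the purchase, Astrid's direct stake in Brightwater rises to 7% + 82% = 89%, and Elena's stake falls to 9%.
Astrid holds 89% of Brightwater, so Astrid controls Brightwater.
Astrid did not control Brightwater before and does after, so the clause is triggered.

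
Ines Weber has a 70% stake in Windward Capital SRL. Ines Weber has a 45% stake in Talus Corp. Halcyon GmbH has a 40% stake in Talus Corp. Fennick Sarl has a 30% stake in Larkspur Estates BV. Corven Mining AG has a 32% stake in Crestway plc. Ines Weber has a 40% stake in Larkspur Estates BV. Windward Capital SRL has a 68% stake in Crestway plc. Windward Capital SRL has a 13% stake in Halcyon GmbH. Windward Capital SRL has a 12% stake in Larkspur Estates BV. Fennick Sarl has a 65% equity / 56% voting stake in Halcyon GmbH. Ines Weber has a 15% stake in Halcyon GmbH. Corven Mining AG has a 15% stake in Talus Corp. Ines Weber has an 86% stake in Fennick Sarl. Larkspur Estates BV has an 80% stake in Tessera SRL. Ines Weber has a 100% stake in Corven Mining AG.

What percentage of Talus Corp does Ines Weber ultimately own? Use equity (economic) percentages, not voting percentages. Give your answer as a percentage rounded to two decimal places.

Ines reaches Talus along 5 paths.
Via Corven: 100% × 15% = 15%.
Direct stake: 45% = 45%.
Via Windward → Halcyon: 70% × 13% × 40% = 3.64%.
Via Fennick → Halcyon: 86% × 65% × 40% = 22.36%.
Via Halcyon: 15% × 40% = 6%.
Total: 15% + 45% + 3.64% + 22.36% + 6% = 92%.
Rounded: 92.00%.

92.00%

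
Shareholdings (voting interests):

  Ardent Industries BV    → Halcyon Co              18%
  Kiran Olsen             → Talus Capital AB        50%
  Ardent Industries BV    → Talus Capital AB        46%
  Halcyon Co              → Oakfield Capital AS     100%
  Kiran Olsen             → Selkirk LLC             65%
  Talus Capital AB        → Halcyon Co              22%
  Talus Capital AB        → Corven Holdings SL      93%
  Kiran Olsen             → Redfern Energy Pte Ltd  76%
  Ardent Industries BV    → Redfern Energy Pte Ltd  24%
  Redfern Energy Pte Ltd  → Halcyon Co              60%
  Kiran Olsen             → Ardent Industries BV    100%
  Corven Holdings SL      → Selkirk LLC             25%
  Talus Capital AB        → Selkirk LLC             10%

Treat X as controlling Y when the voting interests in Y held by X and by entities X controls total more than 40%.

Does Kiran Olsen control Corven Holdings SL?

Kiran holds 100% of Ardent, so Kiran controls Ardent.
Kiran and Ardent together hold 50% + 46% = 96% of Talus, so Kiran controls Talus.
Talus holds 93% of Corven, so Kiran controls Corven.

Yes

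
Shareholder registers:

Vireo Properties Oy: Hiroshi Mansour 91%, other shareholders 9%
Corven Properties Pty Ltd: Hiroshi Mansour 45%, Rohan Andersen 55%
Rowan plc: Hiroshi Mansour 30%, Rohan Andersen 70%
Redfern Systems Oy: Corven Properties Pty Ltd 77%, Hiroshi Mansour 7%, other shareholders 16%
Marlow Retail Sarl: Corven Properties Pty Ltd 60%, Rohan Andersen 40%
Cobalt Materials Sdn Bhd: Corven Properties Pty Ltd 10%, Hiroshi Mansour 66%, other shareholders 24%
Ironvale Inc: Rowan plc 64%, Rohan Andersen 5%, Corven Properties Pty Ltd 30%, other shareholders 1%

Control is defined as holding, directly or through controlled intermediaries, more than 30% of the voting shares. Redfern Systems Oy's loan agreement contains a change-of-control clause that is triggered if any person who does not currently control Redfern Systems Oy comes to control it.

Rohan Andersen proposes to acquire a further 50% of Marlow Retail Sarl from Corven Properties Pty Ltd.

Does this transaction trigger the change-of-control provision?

No

The purchase adds only to Rohan's holdings (Corven's stake shrinks), so Rohan is the only person who could newly come to control Redfern.
Rohan holds 55% of Corven, so Rohan controls Corven.
Corven holds 77% of Redfern, so Rohan controls Redfern.
So Rohan already controls Redfern before the transaction.
After the purchase, Rohan's direct stake in Marlow rises to 40% + 50% = 90%, and Corven's stake falls to 10%.
Rohan controlled Redfern already, so this is not a new person acquiring control; every other person's position is unchanged or reduced.
No new person acquires control, so the clause is not triggered.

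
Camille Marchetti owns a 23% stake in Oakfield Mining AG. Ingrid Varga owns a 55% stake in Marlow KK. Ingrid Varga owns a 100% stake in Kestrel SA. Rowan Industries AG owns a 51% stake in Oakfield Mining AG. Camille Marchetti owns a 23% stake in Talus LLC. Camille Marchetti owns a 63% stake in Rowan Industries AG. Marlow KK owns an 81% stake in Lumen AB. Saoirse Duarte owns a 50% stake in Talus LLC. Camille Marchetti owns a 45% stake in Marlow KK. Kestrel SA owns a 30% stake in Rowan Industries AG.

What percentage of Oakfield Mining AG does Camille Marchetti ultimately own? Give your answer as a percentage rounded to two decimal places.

55.13%

Camille reaches Oakfield along 2 paths.
Direct stake: 23% = 23%.
Via Rowan: 63% × 51% = 32.13%.
Total: 23% + 32.13% = 55.13%.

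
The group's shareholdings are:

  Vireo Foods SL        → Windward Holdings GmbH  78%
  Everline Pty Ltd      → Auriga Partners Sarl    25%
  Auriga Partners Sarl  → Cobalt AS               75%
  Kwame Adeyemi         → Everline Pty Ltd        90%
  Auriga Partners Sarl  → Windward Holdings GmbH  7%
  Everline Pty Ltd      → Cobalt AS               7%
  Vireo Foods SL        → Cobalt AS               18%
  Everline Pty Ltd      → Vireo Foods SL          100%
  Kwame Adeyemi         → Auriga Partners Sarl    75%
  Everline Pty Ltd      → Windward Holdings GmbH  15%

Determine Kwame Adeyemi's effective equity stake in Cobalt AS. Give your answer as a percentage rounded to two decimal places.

95.63%

Kwame reaches Cobalt along 4 paths.
Via Everline → Vireo: 90% × 100% × 18% = 16.2%.
Via Auriga: 75% × 75% = 56.25%.
Via Everline → Auriga: 90% × 25% × 75% = 16.875%.
Via Everline: 90% × 7% = 6.3%.
Total: 16.2% + 56.25% + 16.875% + 6.3% = 95.625%.
Rounded: 95.63%.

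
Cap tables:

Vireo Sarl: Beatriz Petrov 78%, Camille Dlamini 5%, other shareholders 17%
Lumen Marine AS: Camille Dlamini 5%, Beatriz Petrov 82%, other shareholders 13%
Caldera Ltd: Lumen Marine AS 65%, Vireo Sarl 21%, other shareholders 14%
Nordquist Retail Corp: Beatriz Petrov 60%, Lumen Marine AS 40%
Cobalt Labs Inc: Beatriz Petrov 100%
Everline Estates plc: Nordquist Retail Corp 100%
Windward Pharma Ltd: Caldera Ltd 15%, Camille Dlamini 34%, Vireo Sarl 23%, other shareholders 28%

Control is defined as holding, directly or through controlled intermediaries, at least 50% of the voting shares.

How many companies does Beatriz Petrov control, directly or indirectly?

Beatriz holds 78% of Vireo, so Beatriz controls Vireo.
Beatriz holds 82% of Lumen, so Beatriz controls Lumen.
Lumen and Vireo together hold 65% + 21% = 86% of Caldera, so Beatriz controls Caldera.
Beatriz and Lumen together hold 60% + 40% = 100% of Nordquist, so Beatriz controls Nordquist.
Beatriz holds 100% of Cobalt, so Beatriz controls Cobalt.
Nordquist holds 100% of Everline, so Beatriz controls Everline.
No other company's threshold is met.
Beatriz controls 6 companies.

6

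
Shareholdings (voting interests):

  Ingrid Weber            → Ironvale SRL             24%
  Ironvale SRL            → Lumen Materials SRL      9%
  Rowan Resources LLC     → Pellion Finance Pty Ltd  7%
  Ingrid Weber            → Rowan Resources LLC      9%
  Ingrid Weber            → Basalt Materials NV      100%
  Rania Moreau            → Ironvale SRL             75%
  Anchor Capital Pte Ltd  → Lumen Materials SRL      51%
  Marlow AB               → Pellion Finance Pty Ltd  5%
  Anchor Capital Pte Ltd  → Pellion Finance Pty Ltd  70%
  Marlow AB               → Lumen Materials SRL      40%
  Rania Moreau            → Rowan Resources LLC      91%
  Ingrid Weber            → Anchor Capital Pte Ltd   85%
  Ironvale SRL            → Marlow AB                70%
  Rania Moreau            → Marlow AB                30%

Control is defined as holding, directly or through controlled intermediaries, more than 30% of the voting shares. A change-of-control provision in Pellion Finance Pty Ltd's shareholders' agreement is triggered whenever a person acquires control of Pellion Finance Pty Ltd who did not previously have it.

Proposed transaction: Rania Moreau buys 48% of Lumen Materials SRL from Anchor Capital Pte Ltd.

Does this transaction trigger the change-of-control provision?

No

The purchase adds only to Rania's holdings (Anchor's stake shrinks), so Rania is the only person who could newly come to control Pellion.
Rania holds 75% of Ironvale, so Rania controls Ironvale.
Rania holds 91% of Rowan, so Rania controls Rowan.
Ironvale and Rania together hold 70% + 30% = 100% of Marlow, so Rania controls Marlow.
Ironvale and Marlow together hold 9% + 40% = 49% of Lumen, so Rania controls Lumen.
In Pellion, Rania's side holds only 7% + 5% = 12%, not > 30%.
So before the transaction, Rania does not control Pellion.
After the purchase, Rania holds 48% of Lumen directly, and Anchor's stake falls to 3%.
Ironvale and Marlow and Rania together hold 9% + 40% + 48% = 97% of Lumen, so Rania controls Lumen.
After the transaction, Rania's side holds 7% + 5% = 12% of Pellion, not > 30%, so Rania still does not control Pellion.
No new person acquires control, so the clause is not triggered.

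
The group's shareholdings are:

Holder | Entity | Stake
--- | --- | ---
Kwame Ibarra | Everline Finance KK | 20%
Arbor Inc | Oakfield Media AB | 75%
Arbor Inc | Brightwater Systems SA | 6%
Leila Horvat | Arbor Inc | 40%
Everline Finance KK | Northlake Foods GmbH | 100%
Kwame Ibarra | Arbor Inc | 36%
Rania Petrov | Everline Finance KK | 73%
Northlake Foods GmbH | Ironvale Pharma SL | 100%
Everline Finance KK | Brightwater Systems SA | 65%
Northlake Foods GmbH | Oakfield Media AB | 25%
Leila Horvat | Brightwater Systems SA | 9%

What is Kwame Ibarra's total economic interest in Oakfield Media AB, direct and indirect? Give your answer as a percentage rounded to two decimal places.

32.00%

Kwame reaches Oakfield along 2 paths.
Via Arbor: 36% × 75% = 27%.
Via Everline → Northlake: 20% × 100% × 25% = 5%.
Total: 27% + 5% = 32%.
Rounded: 32.00%.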